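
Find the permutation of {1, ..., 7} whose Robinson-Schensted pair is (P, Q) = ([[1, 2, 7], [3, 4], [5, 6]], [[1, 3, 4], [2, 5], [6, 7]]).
5 3 6 7 4 1 2

Reverse the RSK construction: for i from n down to 1, find the cell of Q containing i, remove the entry at that cell from P, and reverse-bump it up through P; the value ejected from row 1 is w(i).

Step i=7: Q has 7 at row 3, column 2; remove 6 from row 3 of P and reverse-bump: 6 enters row 2 and ejects 4; 4 enters row 1 and ejects 2. So w(7) = 2. P is now [[1, 4, 7], [3, 6], [5]].
Step i=6: Q has 6 at row 3, column 1; remove 5 from row 3 of P and reverse-bump: 5 enters row 2 and ejects 3; 3 enters row 1 and ejects 1. So w(6) = 1. P is now [[3, 4, 7], [5, 6]].
Step i=5: Q has 5 at row 2, column 2; remove 6 from row 2 of P and reverse-bump: 6 enters row 1 and ejects 4. So w(5) = 4. P is now [[3, 6, 7], [5]].
Step i=4: Q has 4 at row 1, column 3; remove that cell from P, ejecting 7. So w(4) = 7. P is now [[3, 6], [5]].
Step i=3: Q has 3 at row 1, column 2; remove that cell from P, ejecting 6. So w(3) = 6. P is now [[3], [5]].
Step i=2: Q has 2 at row 2, column 1; remove 5 from row 2 of P and reverse-bump: 5 enters row 1 and ejects 3. So w(2) = 3. P is now [[5]].
Step i=1: Q has 1 at row 1, column 1; remove that cell from P, ejecting 5. So w(1) = 5. P is now [].

So w = 5 3 6 7 4 1 2.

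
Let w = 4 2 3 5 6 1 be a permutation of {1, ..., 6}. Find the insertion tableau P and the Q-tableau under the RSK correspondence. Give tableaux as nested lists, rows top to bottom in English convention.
P = [[1, 3, 5, 6], [2], [4]], Q = [[1, 3, 4, 5], [2], [6]]

Insert each entry of the permutation into P by Schensted row insertion, recording in Q the position of each new cell.

Insert 4: appended to row 1. P = [[4]], Q = [[1]].
Insert 2: 2 bumps 4 from row 1; 4 starts row 2. P = [[2], [4]], Q = [[1], [2]].
Insert 3: appended to row 1. P = [[2, 3], [4]], Q = [[1, 3], [2]].
Insert 5: appended to row 1. P = [[2, 3, 5], [4]], Q = [[1, 3, 4], [2]].
Insert 6: appended to row 1. P = [[2, 3, 5, 6], [4]], Q = [[1, 3, 4, 5], [2]].
Insert 1: 1 bumps 2 from row 1; 2 bumps 4 from row 2; 4 starts row 3. P = [[1, 3, 5, 6], [2], [4]], Q = [[1, 3, 4, 5], [2], [6]].

So P = [[1, 3, 5, 6], [2], [4]], Q = [[1, 3, 4, 5], [2], [6]].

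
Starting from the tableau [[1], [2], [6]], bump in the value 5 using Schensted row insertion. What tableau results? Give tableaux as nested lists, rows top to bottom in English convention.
5 is larger than every entry of row 1, so it is appended to row 1. The new tableau is [[1, 5], [2], [6]].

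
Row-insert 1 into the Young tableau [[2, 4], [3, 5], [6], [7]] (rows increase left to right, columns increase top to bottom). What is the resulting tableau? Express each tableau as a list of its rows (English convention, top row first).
[[1, 4], [2, 5], [3], [6], [7]]

In row 1, 1 replaces 2 (the leftmost entry greater than 1); 2 is bumped to row 2. In row 2, 2 replaces 3 (the leftmost entry greater than 2); 3 is bumped to row 3. In row 3, 3 replaces 6 (the leftmost entry greater than 3); 6 is bumped to row 4. In row 4, 6 replaces 7 (the leftmost entry greater than 6); 7 is bumped to row 5. 7 starts a new row 5. The new tableau is [[1, 4], [2, 5], [3], [6], [7]].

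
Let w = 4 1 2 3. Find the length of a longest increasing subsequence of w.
3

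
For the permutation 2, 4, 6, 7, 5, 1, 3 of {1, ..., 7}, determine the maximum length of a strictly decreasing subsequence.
3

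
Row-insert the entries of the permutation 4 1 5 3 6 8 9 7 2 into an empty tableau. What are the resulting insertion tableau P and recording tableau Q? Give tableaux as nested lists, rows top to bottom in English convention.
Insert each entry of the permutation into P by Schensted row insertion, recording in Q the position of each new cell.

Insert 4: appended to row 1. P = [[4]].
Insert 1: 1 bumps 4 from row 1; 4 starts row 2. P = [[1], [4]].
Insert 5: appended to row 1. P = [[1, 5], [4]].
Insert 3: 3 bumps 5 from row 1; 5 appends to row 2. P = [[1, 3], [4, 5]].
Insert 6: appended to row 1. P = [[1, 3, 6], [4, 5]].
Insert 8: appended to row 1. P = [[1, 3, 6, 8], [4, 5]].
Insert 9: appended to row 1. P = [[1, 3, 6, 8, 9], [4, 5]].
Insert 7: 7 bumps 8 from row 1; 8 appends to row 2. P = [[1, 3, 6, 7, 9], [4, 5, 8]].
Insert 2: 2 bumps 3 from row 1; 3 bumps 4 from row 2; 4 starts row 3. P = [[1, 2, 6, 7, 9], [3, 5, 8], [4]].

So P = [[1, 2, 6, 7, 9], [3, 5, 8], [4]], Q = [[1, 3, 5, 6, 7], [2, 4, 8], [9]].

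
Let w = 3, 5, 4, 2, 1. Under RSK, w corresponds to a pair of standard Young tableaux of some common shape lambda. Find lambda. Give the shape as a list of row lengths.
RSK row insertion gives P = [[1, 4], [2], [3], [5]], which has shape [2, 1, 1, 1].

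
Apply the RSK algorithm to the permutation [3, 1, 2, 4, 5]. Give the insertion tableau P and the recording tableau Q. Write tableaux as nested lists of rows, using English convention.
Insert each entry of the permutation into P by Schensted row insertion, recording in Q the position of each new cell.

Insert 3: appended to row 1. P = [[3]].
Insert 1: 1 bumps 3 from row 1; 3 starts row 2. P = [[1], [3]].
Insert 2: appended to row 1. P = [[1, 2], [3]].
Insert 4: appended to row 1. P = [[1, 2, 4], [3]].
Insert 5: appended to row 1. P = [[1, 2, 4, 5], [3]].

So P = [[1, 2, 4, 5], [3]], Q = [[1, 3, 4, 5], [2]].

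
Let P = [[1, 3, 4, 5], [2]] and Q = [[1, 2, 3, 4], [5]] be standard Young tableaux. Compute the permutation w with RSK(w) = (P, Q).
Reverse RSK: for i = n, n-1, ..., 1, locate i in Q, remove the corresponding corner cell from P, and reverse-bump its entry up through P; the value ejected from row 1 is w(i).

So w = 2 3 4 5 1.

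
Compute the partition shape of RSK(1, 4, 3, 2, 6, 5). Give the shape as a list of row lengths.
Row-insert each entry into an empty tableau.

After inserting 1: P = [[1]].
After inserting 4: P = [[1, 4]].
After inserting 3: P = [[1, 3], [4]].
After inserting 2: P = [[1, 2], [3], [4]].
After inserting 6: P = [[1, 2, 6], [3], [4]].
After inserting 5: P = [[1, 2, 5], [3, 6], [4]].

The final insertion tableau P = [[1, 2, 5], [3, 6], [4]] has shape [3, 2, 1].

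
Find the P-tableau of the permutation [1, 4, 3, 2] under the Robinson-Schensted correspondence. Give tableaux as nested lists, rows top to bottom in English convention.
After inserting 1: P = [[1]].
After inserting 4: P = [[1, 4]].
After inserting 3: P = [[1, 3], [4]].
After inserting 2: P = [[1, 2], [3], [4]].

So P = [[1, 2], [3], [4]].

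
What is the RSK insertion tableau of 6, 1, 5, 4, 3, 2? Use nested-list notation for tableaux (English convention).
P = [[1, 2], [3], [4], [5], [6]]

Insert 6: appended to row 1. P = [[6]].
Insert 1: 1 bumps 6 from row 1; 6 starts row 2. P = [[1], [6]].
Insert 5: appended to row 1. P = [[1, 5], [6]].
Insert 4: 4 bumps 5 from row 1; 5 bumps 6 from row 2; 6 starts row 3. P = [[1, 4], [5], [6]].
Insert 3: 3 bumps 4 from row 1; 4 bumps 5 from row 2; 5 bumps 6 from row 3; 6 starts row 4. P = [[1, 3], [4], [5], [6]].
Insert 2: 2 bumps 3 from row 1; 3 bumps 4 from row 2; 4 bumps 5 from row 3; 5 bumps 6 from row 4; 6 starts row 5. P = [[1, 2], [3], [4], [5], [6]].

So P = [[1, 2], [3], [4], [5], [6]].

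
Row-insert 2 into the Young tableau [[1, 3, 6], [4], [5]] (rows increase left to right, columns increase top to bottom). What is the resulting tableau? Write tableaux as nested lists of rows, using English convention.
[[1, 2, 6], [3], [4], [5]]

In row 1, 2 replaces 3 (the leftmost entry greater than 2); 3 is bumped to row 2. In row 2, 3 replaces 4 (the leftmost entry greater than 3); 4 is bumped to row 3. In row 3, 4 replaces 5 (the leftmost entry greater than 4); 5 is bumped to row 4. 5 starts a new row 4. The new tableau is [[1, 2, 6], [3], [4], [5]].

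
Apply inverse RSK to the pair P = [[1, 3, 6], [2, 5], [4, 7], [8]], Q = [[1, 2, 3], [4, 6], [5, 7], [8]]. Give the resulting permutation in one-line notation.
Reverse the RSK construction: for i from n down to 1, find the cell of Q containing i, remove the entry at that cell from P, and reverse-bump it up through P; the value ejected from row 1 is w(i).

Step i=8: Q has 8 at row 4, column 1; remove 8 from row 4 of P and reverse-bump: 8 enters row 3 and ejects 7; 7 enters row 2 and ejects 5; 5 enters row 1 and ejects 3. So w(8) = 3. P is now [[1, 5, 6], [2, 7], [4, 8]].
Step i=7: Q has 7 at row 3, column 2; remove 8 from row 3 of P and reverse-bump: 8 enters row 2 and ejects 7; 7 enters row 1 and ejects 6. So w(7) = 6. P is now [[1, 5, 7], [2, 8], [4]].
Step i=6: Q has 6 at row 2, column 2; remove 8 from row 2 of P and reverse-bump: 8 enters row 1 and ejects 7. So w(6) = 7. P is now [[1, 5, 8], [2], [4]].
Step i=5: Q has 5 at row 3, column 1; remove 4 from row 3 of P and reverse-bump: 4 enters row 2 and ejects 2; 2 enters row 1 and ejects 1. So w(5) = 1. P is now [[2, 5, 8], [4]].
Step i=4: Q has 4 at row 2, column 1; remove 4 from row 2 of P and reverse-bump: 4 enters row 1 and ejects 2. So w(4) = 2. P is now [[4, 5, 8]].
Step i=3: Q has 3 at row 1, column 3; remove that cell from P, ejecting 8. So w(3) = 8. P is now [[4, 5]].
Step i=2: Q has 2 at row 1, column 2; remove that cell from P, ejecting 5. So w(2) = 5. P is now [[4]].
Step i=1: Q has 1 at row 1, column 1; remove that cell from P, ejecting 4. So w(1) = 4. P is now [].

So w = 4 5 8 2 1 7 6 3.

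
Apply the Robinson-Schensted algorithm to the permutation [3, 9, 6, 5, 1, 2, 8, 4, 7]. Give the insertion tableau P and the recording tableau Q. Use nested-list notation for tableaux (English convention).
P = [[1, 2, 4, 7], [3, 5, 8], [6], [9]], Q = [[1, 2, 7, 9], [3, 6, 8], [4], [5]]

Insert each entry of the permutation into P by Schensted row insertion, recording in Q the position of each new cell.

Insert 3: appended to row 1. P = [[3]], Q = [[1]].
Insert 9: appended to row 1. P = [[3, 9]], Q = [[1, 2]].
Insert 6: 6 bumps 9 from row 1; 9 starts row 2. P = [[3, 6], [9]], Q = [[1, 2], [3]].
Insert 5: 5 bumps 6 from row 1; 6 bumps 9 from row 2; 9 starts row 3. P = [[3, 5], [6], [9]], Q = [[1, 2], [3], [4]].
Insert 1: 1 bumps 3 from row 1; 3 bumps 6 from row 2; 6 bumps 9 from row 3; 9 starts row 4. P = [[1, 5], [3], [6], [9]], Q = [[1, 2], [3], [4], [5]].
Insert 2: 2 bumps 5 from row 1; 5 appends to row 2. P = [[1, 2], [3, 5], [6], [9]], Q = [[1, 2], [3, 6], [4], [5]].
Insert 8: appended to row 1. P = [[1, 2, 8], [3, 5], [6], [9]], Q = [[1, 2, 7], [3, 6], [4], [5]].
Insert 4: 4 bumps 8 from row 1; 8 appends to row 2. P = [[1, 2, 4], [3, 5, 8], [6], [9]], Q = [[1, 2, 7], [3, 6, 8], [4], [5]].
Insert 7: appended to row 1. P = [[1, 2, 4, 7], [3, 5, 8], [6], [9]], Q = [[1, 2, 7, 9], [3, 6, 8], [4], [5]].

So P = [[1, 2, 4, 7], [3, 5, 8], [6], [9]], Q = [[1, 2, 7, 9], [3, 6, 8], [4], [5]].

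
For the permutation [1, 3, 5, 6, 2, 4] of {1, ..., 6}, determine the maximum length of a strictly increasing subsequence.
4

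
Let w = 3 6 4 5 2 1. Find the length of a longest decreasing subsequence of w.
4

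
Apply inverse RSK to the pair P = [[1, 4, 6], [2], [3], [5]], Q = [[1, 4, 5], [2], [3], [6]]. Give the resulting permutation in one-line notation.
Reverse the RSK construction: for i from n down to 1, find the cell of Q containing i, remove the entry at that cell from P, and reverse-bump it up through P; the value ejected from row 1 is w(i).

Step i=6: Q has 6 at row 4, column 1; remove 5 from row 4 of P and reverse-bump: 5 enters row 3 and ejects 3; 3 enters row 2 and ejects 2; 2 enters row 1 and ejects 1. So w(6) = 1. P is now [[2, 4, 6], [3], [5]].
Step i=5: Q has 5 at row 1, column 3; remove that cell from P, ejecting 6. So w(5) = 6. P is now [[2, 4], [3], [5]].
Step i=4: Q has 4 at row 1, column 2; remove that cell from P, ejecting 4. So w(4) = 4. P is now [[2], [3], [5]].
Step i=3: Q has 3 at row 3, column 1; remove 5 from row 3 of P and reverse-bump: 5 enters row 2 and ejects 3; 3 enters row 1 and ejects 2. So w(3) = 2. P is now [[3], [5]].
Step i=2: Q has 2 at row 2, column 1; remove 5 from row 2 of P and reverse-bump: 5 enters row 1 and ejects 3. So w(2) = 3. P is now [[5]].
Step i=1: Q has 1 at row 1, column 1; remove that cell from P, ejecting 5. So w(1) = 5. P is now [].

So w = 5 3 2 4 6 1.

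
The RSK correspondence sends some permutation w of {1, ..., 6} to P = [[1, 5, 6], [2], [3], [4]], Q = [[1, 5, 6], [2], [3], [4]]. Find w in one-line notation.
Reverse RSK: for i = n, n-1, ..., 1, locate i in Q, remove the corresponding corner cell from P, and reverse-bump its entry up through P; the value ejected from row 1 is w(i).

So w = 4 3 2 1 5 6.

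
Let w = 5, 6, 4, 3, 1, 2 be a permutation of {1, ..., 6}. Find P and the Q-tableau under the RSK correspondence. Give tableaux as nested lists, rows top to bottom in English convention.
P = [[1, 2], [3, 6], [4], [5]], Q = [[1, 2], [3, 6], [4], [5]]

Insert each entry of the permutation into P by Schensted row insertion, recording in Q the position of each new cell.

Insert 5: appended to row 1. P = [[5]], Q = [[1]].
Insert 6: appended to row 1. P = [[5, 6]], Q = [[1, 2]].
Insert 4: 4 bumps 5 from row 1; 5 starts row 2. P = [[4, 6], [5]], Q = [[1, 2], [3]].
Insert 3: 3 bumps 4 from row 1; 4 bumps 5 from row 2; 5 starts row 3. P = [[3, 6], [4], [5]], Q = [[1, 2], [3], [4]].
Insert 1: 1 bumps 3 from row 1; 3 bumps 4 from row 2; 4 bumps 5 from row 3; 5 starts row 4. P = [[1, 6], [3], [4], [5]], Q = [[1, 2], [3], [4], [5]].
Insert 2: 2 bumps 6 from row 1; 6 appends to row 2. P = [[1, 2], [3, 6], [4], [5]], Q = [[1, 2], [3, 6], [4], [5]].

So P = [[1, 2], [3, 6], [4], [5]], Q = [[1, 2], [3, 6], [4], [5]].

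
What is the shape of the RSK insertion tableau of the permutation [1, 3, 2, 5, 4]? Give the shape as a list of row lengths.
[3, 2]

Row-insert each entry into an empty tableau.

After inserting 1: P = [[1]].
After inserting 3: P = [[1, 3]].
After inserting 2: P = [[1, 2], [3]].
After inserting 5: P = [[1, 2, 5], [3]].
After inserting 4: P = [[1, 2, 4], [3, 5]].

The final insertion tableau P = [[1, 2, 4], [3, 5]] has shape [3, 2].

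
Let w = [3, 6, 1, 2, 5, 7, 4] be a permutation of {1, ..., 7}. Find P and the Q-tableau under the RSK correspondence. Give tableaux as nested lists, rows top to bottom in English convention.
Insert each entry of the permutation into P by Schensted row insertion, recording in Q the position of each new cell.

Insert 3: appended to row 1. P = [[3]].
Insert 6: appended to row 1. P = [[3, 6]].
Insert 1: 1 bumps 3 from row 1; 3 starts row 2. P = [[1, 6], [3]].
Insert 2: 2 bumps 6 from row 1; 6 appends to row 2. P = [[1, 2], [3, 6]].
Insert 5: appended to row 1. P = [[1, 2, 5], [3, 6]].
Insert 7: appended to row 1. P = [[1, 2, 5, 7], [3, 6]].
Insert 4: 4 bumps 5 from row 1; 5 bumps 6 from row 2; 6 starts row 3. P = [[1, 2, 4, 7], [3, 5], [6]].

So P = [[1, 2, 4, 7], [3, 5], [6]], Q = [[1, 2, 5, 6], [3, 4], [7]].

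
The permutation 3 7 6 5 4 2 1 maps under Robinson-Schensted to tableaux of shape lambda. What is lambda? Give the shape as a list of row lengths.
Row-insert each entry into an empty tableau.

After inserting 3: P = [[3]].
After inserting 7: P = [[3, 7]].
After inserting 6: P = [[3, 6], [7]].
After inserting 5: P = [[3, 5], [6], [7]].
After inserting 4: P = [[3, 4], [5], [6], [7]].
After inserting 2: P = [[2, 4], [3], [5], [6], [7]].
After inserting 1: P = [[1, 4], [2], [3], [5], [6], [7]].

The final insertion tableau P = [[1, 4], [2], [3], [5], [6], [7]] has shape [2, 1, 1, 1, 1, 1].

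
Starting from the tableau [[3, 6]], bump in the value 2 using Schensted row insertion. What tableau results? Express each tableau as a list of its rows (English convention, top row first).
In row 1, 2 replaces 3 (the leftmost entry greater than 2); 3 is bumped to row 2. 3 starts a new row 2. The new tableau is [[2, 6], [3]].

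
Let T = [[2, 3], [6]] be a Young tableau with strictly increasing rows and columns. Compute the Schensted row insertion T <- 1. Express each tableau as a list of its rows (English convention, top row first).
In row 1, 1 replaces 2 (the leftmost entry greater than 1); 2 is bumped to row 2. In row 2, 2 replaces 6 (the leftmost entry greater than 2); 6 is bumped to row 3. 6 starts a new row 3. The new tableau is [[1, 3], [2], [6]].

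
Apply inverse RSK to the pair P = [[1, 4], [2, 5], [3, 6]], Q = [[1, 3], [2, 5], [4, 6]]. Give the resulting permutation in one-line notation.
3 2 6 1 5 4

Reverse RSK: for i = n, n-1, ..., 1, locate i in Q, remove the corresponding corner cell from P, and reverse-bump its entry up through P; the value ejected from row 1 is w(i).

So w = 3 2 6 1 5 4.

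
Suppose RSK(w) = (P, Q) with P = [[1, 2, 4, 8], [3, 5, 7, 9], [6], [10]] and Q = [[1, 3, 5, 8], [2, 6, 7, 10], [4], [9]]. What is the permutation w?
Reverse RSK: for i = n, n-1, ..., 1, locate i in Q, remove the corresponding corner cell from P, and reverse-bump its entry up through P; the value ejected from row 1 is w(i).

So w = 10 3 6 1 7 2 5 9 4 8.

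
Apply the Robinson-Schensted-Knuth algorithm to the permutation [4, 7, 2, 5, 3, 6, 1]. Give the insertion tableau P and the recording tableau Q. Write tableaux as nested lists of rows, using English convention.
P = [[1, 3, 6], [2, 5], [4], [7]], Q = [[1, 2, 6], [3, 4], [5], [7]]

Insert each entry of the permutation into P by Schensted row insertion, recording in Q the position of each new cell.

After inserting 4: P = [[4]].
After inserting 7: P = [[4, 7]].
After inserting 2: P = [[2, 7], [4]].
After inserting 5: P = [[2, 5], [4, 7]].
After inserting 3: P = [[2, 3], [4, 5], [7]].
After inserting 6: P = [[2, 3, 6], [4, 5], [7]].
After inserting 1: P = [[1, 3, 6], [2, 5], [4], [7]].

So P = [[1, 3, 6], [2, 5], [4], [7]], Q = [[1, 2, 6], [3, 4], [5], [7]].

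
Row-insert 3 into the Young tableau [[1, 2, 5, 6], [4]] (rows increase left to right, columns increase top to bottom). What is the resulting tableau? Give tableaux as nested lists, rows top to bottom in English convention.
[[1, 2, 3, 6], [4, 5]]

In row 1, 3 replaces 5 (the leftmost entry greater than 3); 5 is bumped to row 2. 5 is appended to row 2. The new tableau is [[1, 2, 3, 6], [4, 5]].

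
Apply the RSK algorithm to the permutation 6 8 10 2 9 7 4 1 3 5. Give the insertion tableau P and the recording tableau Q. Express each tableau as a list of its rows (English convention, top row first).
Insert each entry of the permutation into P by Schensted row insertion, recording in Q the position of each new cell.

After inserting 6: P = [[6]].
After inserting 8: P = [[6, 8]].
After inserting 10: P = [[6, 8, 10]].
After inserting 2: P = [[2, 8, 10], [6]].
After inserting 9: P = [[2, 8, 9], [6, 10]].
After inserting 7: P = [[2, 7, 9], [6, 8], [10]].
After inserting 4: P = [[2, 4, 9], [6, 7], [8], [10]].
After inserting 1: P = [[1, 4, 9], [2, 7], [6], [8], [10]].
After inserting 3: P = [[1, 3, 9], [2, 4], [6, 7], [8], [10]].
After inserting 5: P = [[1, 3, 5], [2, 4, 9], [6, 7], [8], [10]].

So P = [[1, 3, 5], [2, 4, 9], [6, 7], [8], [10]], Q = [[1, 2, 3], [4, 5, 10], [6, 9], [7], [8]].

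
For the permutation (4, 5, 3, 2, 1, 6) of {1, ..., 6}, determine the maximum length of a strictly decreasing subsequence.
4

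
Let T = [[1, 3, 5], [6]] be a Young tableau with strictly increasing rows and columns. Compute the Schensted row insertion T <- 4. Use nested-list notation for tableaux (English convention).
In row 1, 4 replaces 5 (the leftmost entry greater than 4); 5 is bumped to row 2. In row 2, 5 replaces 6 (the leftmost entry greater than 5); 6 is bumped to row 3. 6 starts a new row 3. The new tableau is [[1, 3, 4], [5], [6]].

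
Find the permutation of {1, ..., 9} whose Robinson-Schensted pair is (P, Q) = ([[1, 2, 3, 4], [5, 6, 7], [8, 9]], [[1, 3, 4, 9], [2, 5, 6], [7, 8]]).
Reverse the RSK construction: for i from n down to 1, find the cell of Q containing i, remove the entry at that cell from P, and reverse-bump it up through P; the value ejected from row 1 is w(i).

Step i=9: Q has 9 at row 1, column 4; remove that cell from P, ejecting 4. So w(9) = 4. P is now [[1, 2, 3], [5, 6, 7], [8, 9]].
Step i=8: Q has 8 at row 3, column 2; remove 9 from row 3 of P and reverse-bump: 9 enters row 2 and ejects 7; 7 enters row 1 and ejects 3. So w(8) = 3. P is now [[1, 2, 7], [5, 6, 9], [8]].
Step i=7: Q has 7 at row 3, column 1; remove 8 from row 3 of P and reverse-bump: 8 enters row 2 and ejects 6; 6 enters row 1 and ejects 2. So w(7) = 2. P is now [[1, 6, 7], [5, 8, 9]].
Step i=6: Q has 6 at row 2, column 3; remove 9 from row 2 of P and reverse-bump: 9 enters row 1 and ejects 7. So w(6) = 7. P is now [[1, 6, 9], [5, 8]].
Step i=5: Q has 5 at row 2, column 2; remove 8 from row 2 of P and reverse-bump: 8 enters row 1 and ejects 6. So w(5) = 6. P is now [[1, 8, 9], [5]].
Step i=4: Q has 4 at row 1, column 3; remove that cell from P, ejecting 9. So w(4) = 9. P is now [[1, 8], [5]].
Step i=3: Q has 3 at row 1, column 2; remove that cell from P, ejecting 8. So w(3) = 8. P is now [[1], [5]].
Step i=2: Q has 2 at row 2, column 1; remove 5 from row 2 of P and reverse-bump: 5 enters row 1 and ejects 1. So w(2) = 1. P is now [[5]].
Step i=1: Q has 1 at row 1, column 1; remove that cell from P, ejecting 5. So w(1) = 5. P is now [].

So w = 5 1 8 9 6 7 2 3 4.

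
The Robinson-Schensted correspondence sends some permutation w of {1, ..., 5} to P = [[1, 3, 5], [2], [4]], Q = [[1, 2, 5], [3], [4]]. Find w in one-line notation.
2 4 3 1 5

Reverse the RSK construction: for i from n down to 1, find the cell of Q containing i, remove the entry at that cell from P, and reverse-bump it up through P; the value ejected from row 1 is w(i).

Step i=5: Q has 5 at row 1, column 3; remove that cell from P, ejecting 5. So w(5) = 5. P is now [[1, 3], [2], [4]].
Step i=4: Q has 4 at row 3, column 1; remove 4 from row 3 of P and reverse-bump: 4 enters row 2 and ejects 2; 2 enters row 1 and ejects 1. So w(4) = 1. P is now [[2, 3], [4]].
Step i=3: Q has 3 at row 2, column 1; remove 4 from row 2 of P and reverse-bump: 4 enters row 1 and ejects 3. So w(3) = 3. P is now [[2, 4]].
Step i=2: Q has 2 at row 1, column 2; remove that cell from P, ejecting 4. So w(2) = 4. P is now [[2]].
Step i=1: Q has 1 at row 1, column 1; remove that cell from P, ejecting 2. So w(1) = 2. P is now [].

So w = 2 4 3 1 5.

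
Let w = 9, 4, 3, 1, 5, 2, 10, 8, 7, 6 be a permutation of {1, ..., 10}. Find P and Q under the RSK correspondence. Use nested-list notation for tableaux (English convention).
P = [[1, 2, 6], [3, 5, 7], [4, 8], [9, 10]], Q = [[1, 5, 7], [2, 6, 8], [3, 9], [4, 10]]

Insert each entry of the permutation into P by Schensted row insertion, recording in Q the position of each new cell.

Insert 9: appended to row 1. P = [[9]], Q = [[1]].
Insert 4: 4 bumps 9 from row 1; 9 starts row 2. P = [[4], [9]], Q = [[1], [2]].
Insert 3: 3 bumps 4 from row 1; 4 bumps 9 from row 2; 9 starts row 3. P = [[3], [4], [9]], Q = [[1], [2], [3]].
Insert 1: 1 bumps 3 from row 1; 3 bumps 4 from row 2; 4 bumps 9 from row 3; 9 starts row 4. P = [[1], [3], [4], [9]], Q = [[1], [2], [3], [4]].
Insert 5: appended to row 1. P = [[1, 5], [3], [4], [9]], Q = [[1, 5], [2], [3], [4]].
Insert 2: 2 bumps 5 from row 1; 5 appends to row 2. P = [[1, 2], [3, 5], [4], [9]], Q = [[1, 5], [2, 6], [3], [4]].
Insert 10: appended to row 1. P = [[1, 2, 10], [3, 5], [4], [9]], Q = [[1, 5, 7], [2, 6], [3], [4]].
Insert 8: 8 bumps 10 from row 1; 10 appends to row 2. P = [[1, 2, 8], [3, 5, 10], [4], [9]], Q = [[1, 5, 7], [2, 6, 8], [3], [4]].
Insert 7: 7 bumps 8 from row 1; 8 bumps 10 from row 2; 10 appends to row 3. P = [[1, 2, 7], [3, 5, 8], [4, 10], [9]], Q = [[1, 5, 7], [2, 6, 8], [3, 9], [4]].
Insert 6: 6 bumps 7 from row 1; 7 bumps 8 from row 2; 8 bumps 10 from row 3; 10 appends to row 4. P = [[1, 2, 6], [3, 5, 7], [4, 8], [9, 10]], Q = [[1, 5, 7], [2, 6, 8], [3, 9], [4, 10]].

So P = [[1, 2, 6], [3, 5, 7], [4, 8], [9, 10]], Q = [[1, 5, 7], [2, 6, 8], [3, 9], [4, 10]].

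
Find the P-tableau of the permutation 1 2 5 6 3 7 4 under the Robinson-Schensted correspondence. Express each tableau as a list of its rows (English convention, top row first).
Insert 1: appended to row 1. P = [[1]].
Insert 2: appended to row 1. P = [[1, 2]].
Insert 5: appended to row 1. P = [[1, 2, 5]].
Insert 6: appended to row 1. P = [[1, 2, 5, 6]].
Insert 3: 3 bumps 5 from row 1; 5 starts row 2. P = [[1, 2, 3, 6], [5]].
Insert 7: appended to row 1. P = [[1, 2, 3, 6, 7], [5]].
Insert 4: 4 bumps 6 from row 1; 6 appends to row 2. P = [[1, 2, 3, 4, 7], [5, 6]].

So P = [[1, 2, 3, 4, 7], [5, 6]].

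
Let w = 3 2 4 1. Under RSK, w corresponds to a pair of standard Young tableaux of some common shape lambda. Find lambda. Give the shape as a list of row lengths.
[2, 1, 1]

Row-insert each entry into an empty tableau.

After inserting 3: P = [[3]].
After inserting 2: P = [[2], [3]].
After inserting 4: P = [[2, 4], [3]].
After inserting 1: P = [[1, 4], [2], [3]].

The final insertion tableau P = [[1, 4], [2], [3]] has shape [2, 1, 1].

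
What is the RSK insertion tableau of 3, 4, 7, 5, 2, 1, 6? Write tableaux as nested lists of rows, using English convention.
P = [[1, 4, 5, 6], [2], [3], [7]]

Insert 3: appended to row 1. P = [[3]].
Insert 4: appended to row 1. P = [[3, 4]].
Insert 7: appended to row 1. P = [[3, 4, 7]].
Insert 5: 5 bumps 7 from row 1; 7 starts row 2. P = [[3, 4, 5], [7]].
Insert 2: 2 bumps 3 from row 1; 3 bumps 7 from row 2; 7 starts row 3. P = [[2, 4, 5], [3], [7]].
Insert 1: 1 bumps 2 from row 1; 2 bumps 3 from row 2; 3 bumps 7 from row 3; 7 starts row 4. P = [[1, 4, 5], [2], [3], [7]].
Insert 6: appended to row 1. P = [[1, 4, 5, 6], [2], [3], [7]].

So P = [[1, 4, 5, 6], [2], [3], [7]].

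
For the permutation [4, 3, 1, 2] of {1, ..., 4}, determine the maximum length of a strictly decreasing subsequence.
3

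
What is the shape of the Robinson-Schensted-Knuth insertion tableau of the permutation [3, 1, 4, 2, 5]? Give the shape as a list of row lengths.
[3, 2]

RSK row insertion gives P = [[1, 2, 5], [3, 4]], which has shape [3, 2].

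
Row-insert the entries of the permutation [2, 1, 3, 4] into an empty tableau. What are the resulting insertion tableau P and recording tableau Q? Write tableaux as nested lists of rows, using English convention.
Insert each entry of the permutation into P by Schensted row insertion, recording in Q the position of each new cell.

After inserting 2: P = [[2]].
After inserting 1: P = [[1], [2]].
After inserting 3: P = [[1, 3], [2]].
After inserting 4: P = [[1, 3, 4], [2]].

So P = [[1, 3, 4], [2]], Q = [[1, 3, 4], [2]].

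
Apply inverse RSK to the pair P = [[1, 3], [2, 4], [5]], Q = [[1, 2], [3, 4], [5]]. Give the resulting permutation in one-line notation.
2 5 1 4 3

Reverse the RSK construction: for i from n down to 1, find the cell of Q containing i, remove the entry at that cell from P, and reverse-bump it up through P; the value ejected from row 1 is w(i).

Step i=5: Q has 5 at row 3, column 1; remove 5 from row 3 of P and reverse-bump: 5 enters row 2 and ejects 4; 4 enters row 1 and ejects 3. So w(5) = 3. P is now [[1, 4], [2, 5]].
Step i=4: Q has 4 at row 2, column 2; remove 5 from row 2 of P and reverse-bump: 5 enters row 1 and ejects 4. So w(4) = 4. P is now [[1, 5], [2]].
Step i=3: Q has 3 at row 2, column 1; remove 2 from row 2 of P and reverse-bump: 2 enters row 1 and ejects 1. So w(3) = 1. P is now [[2, 5]].
Step i=2: Q has 2 at row 1, column 2; remove that cell from P, ejecting 5. So w(2) = 5. P is now [[2]].
Step i=1: Q has 1 at row 1, column 1; remove that cell from P, ejecting 2. So w(1) = 2. P is now [].

So w = 2 5 1 4 3.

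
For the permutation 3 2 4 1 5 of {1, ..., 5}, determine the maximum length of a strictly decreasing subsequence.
3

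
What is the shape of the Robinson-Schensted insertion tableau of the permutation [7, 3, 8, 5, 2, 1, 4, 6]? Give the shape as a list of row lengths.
RSK row insertion gives P = [[1, 4, 6], [2, 5], [3, 8], [7]], which has shape [3, 2, 2, 1].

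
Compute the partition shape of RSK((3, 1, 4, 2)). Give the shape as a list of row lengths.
Row-insert each entry into an empty tableau.

After inserting 3: P = [[3]].
After inserting 1: P = [[1], [3]].
After inserting 4: P = [[1, 4], [3]].
After inserting 2: P = [[1, 2], [3, 4]].

The final insertion tableau P = [[1, 2], [3, 4]] has shape [2, 2].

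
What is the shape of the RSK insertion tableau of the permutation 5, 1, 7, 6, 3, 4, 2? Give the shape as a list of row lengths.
[3, 2, 1, 1]

Row-insert each entry into an empty tableau.

After inserting 5: P = [[5]].
After inserting 1: P = [[1], [5]].
After inserting 7: P = [[1, 7], [5]].
After inserting 6: P = [[1, 6], [5, 7]].
After inserting 3: P = [[1, 3], [5, 6], [7]].
After inserting 4: P = [[1, 3, 4], [5, 6], [7]].
After inserting 2: P = [[1, 2, 4], [3, 6], [5], [7]].

The final insertion tableau P = [[1, 2, 4], [3, 6], [5], [7]] has shape [3, 2, 1, 1].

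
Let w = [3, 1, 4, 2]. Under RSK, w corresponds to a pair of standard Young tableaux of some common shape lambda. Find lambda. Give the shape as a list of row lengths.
RSK row insertion gives P = [[1, 2], [3, 4]], which has shape [2, 2].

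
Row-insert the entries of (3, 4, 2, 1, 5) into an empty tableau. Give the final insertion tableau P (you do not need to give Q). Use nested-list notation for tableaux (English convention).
P = [[1, 4, 5], [2], [3]]

After inserting 3: P = [[3]].
After inserting 4: P = [[3, 4]].
After inserting 2: P = [[2, 4], [3]].
After inserting 1: P = [[1, 4], [2], [3]].
After inserting 5: P = [[1, 4, 5], [2], [3]].

So P = [[1, 4, 5], [2], [3]].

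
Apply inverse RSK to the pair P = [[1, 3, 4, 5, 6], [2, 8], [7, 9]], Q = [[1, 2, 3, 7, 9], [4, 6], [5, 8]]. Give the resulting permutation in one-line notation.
2 7 9 3 1 4 8 5 6

Reverse the RSK construction: for i from n down to 1, find the cell of Q containing i, remove the entry at that cell from P, and reverse-bump it up through P; the value ejected from row 1 is w(i).

Step i=9: Q has 9 at row 1, column 5; remove that cell from P, ejecting 6. So w(9) = 6. P is now [[1, 3, 4, 5], [2, 8], [7, 9]].
Step i=8: Q has 8 at row 3, column 2; remove 9 from row 3 of P and reverse-bump: 9 enters row 2 and ejects 8; 8 enters row 1 and ejects 5. So w(8) = 5. P is now [[1, 3, 4, 8], [2, 9], [7]].
Step i=7: Q has 7 at row 1, column 4; remove that cell from P, ejecting 8. So w(7) = 8. P is now [[1, 3, 4], [2, 9], [7]].
Step i=6: Q has 6 at row 2, column 2; remove 9 from row 2 of P and reverse-bump: 9 enters row 1 and ejects 4. So w(6) = 4. P is now [[1, 3, 9], [2], [7]].
Step i=5: Q has 5 at row 3, column 1; remove 7 from row 3 of P and reverse-bump: 7 enters row 2 and ejects 2; 2 enters row 1 and ejects 1. So w(5) = 1. P is now [[2, 3, 9], [7]].
Step i=4: Q has 4 at row 2, column 1; remove 7 from row 2 of P and reverse-bump: 7 enters row 1 and ejects 3. So w(4) = 3. P is now [[2, 7, 9]].
Step i=3: Q has 3 at row 1, column 3; remove that cell from P, ejecting 9. So w(3) = 9. P is now [[2, 7]].
Step i=2: Q has 2 at row 1, column 2; remove that cell from P, ejecting 7. So w(2) = 7. P is now [[2]].
Step i=1: Q has 1 at row 1, column 1; remove that cell from P, ejecting 2. So w(1) = 2. P is now [].

So w = 2 7 9 3 1 4 8 5 6.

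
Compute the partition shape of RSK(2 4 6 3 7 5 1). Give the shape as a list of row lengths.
Row-insert each entry into an empty tableau.

After inserting 2: P = [[2]].
After inserting 4: P = [[2, 4]].
After inserting 6: P = [[2, 4, 6]].
After inserting 3: P = [[2, 3, 6], [4]].
After inserting 7: P = [[2, 3, 6, 7], [4]].
After inserting 5: P = [[2, 3, 5, 7], [4, 6]].
After inserting 1: P = [[1, 3, 5, 7], [2, 6], [4]].

The final insertion tableau P = [[1, 3, 5, 7], [2, 6], [4]] has shape [4, 2, 1].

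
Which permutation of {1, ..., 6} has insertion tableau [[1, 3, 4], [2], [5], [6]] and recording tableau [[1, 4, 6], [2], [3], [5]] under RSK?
6 5 2 3 1 4

Reverse the RSK construction: for i from n down to 1, find the cell of Q containing i, remove the entry at that cell from P, and reverse-bump it up through P; the value ejected from row 1 is w(i).

Step i=6: Q has 6 at row 1, column 3; remove that cell from P, ejecting 4. So w(6) = 4. P is now [[1, 3], [2], [5], [6]].
Step i=5: Q has 5 at row 4, column 1; remove 6 from row 4 of P and reverse-bump: 6 enters row 3 and ejects 5; 5 enters row 2 and ejects 2; 2 enters row 1 and ejects 1. So w(5) = 1. P is now [[2, 3], [5], [6]].
Step i=4: Q has 4 at row 1, column 2; remove that cell from P, ejecting 3. So w(4) = 3. P is now [[2], [5], [6]].
Step i=3: Q has 3 at row 3, column 1; remove 6 from row 3 of P and reverse-bump: 6 enters row 2 and ejects 5; 5 enters row 1 and ejects 2. So w(3) = 2. P is now [[5], [6]].
Step i=2: Q has 2 at row 2, column 1; remove 6 from row 2 of P and reverse-bump: 6 enters row 1 and ejects 5. So w(2) = 5. P is now [[6]].
Step i=1: Q has 1 at row 1, column 1; remove that cell from P, ejecting 6. So w(1) = 6. P is now [].

So w = 6 5 2 3 1 4.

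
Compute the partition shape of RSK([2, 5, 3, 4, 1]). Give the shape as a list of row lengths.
Row-insert each entry into an empty tableau.

After inserting 2: P = [[2]].
After inserting 5: P = [[2, 5]].
After inserting 3: P = [[2, 3], [5]].
After inserting 4: P = [[2, 3, 4], [5]].
After inserting 1: P = [[1, 3, 4], [2], [5]].

The final insertion tableau P = [[1, 3, 4], [2], [5]] has shape [3, 1, 1].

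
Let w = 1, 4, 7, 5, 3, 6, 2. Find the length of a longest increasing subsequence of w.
4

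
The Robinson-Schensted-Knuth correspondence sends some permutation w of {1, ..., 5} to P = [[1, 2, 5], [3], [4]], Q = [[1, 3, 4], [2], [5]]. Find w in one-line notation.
4 1 3 5 2

Reverse the RSK construction: for i from n down to 1, find the cell of Q containing i, remove the entry at that cell from P, and reverse-bump it up through P; the value ejected from row 1 is w(i).

Step i=5: Q has 5 at row 3, column 1; remove 4 from row 3 of P and reverse-bump: 4 enters row 2 and ejects 3; 3 enters row 1 and ejects 2. So w(5) = 2. P is now [[1, 3, 5], [4]].
Step i=4: Q has 4 at row 1, column 3; remove that cell from P, ejecting 5. So w(4) = 5. P is now [[1, 3], [4]].
Step i=3: Q has 3 at row 1, column 2; remove that cell from P, ejecting 3. So w(3) = 3. P is now [[1], [4]].
Step i=2: Q has 2 at row 2, column 1; remove 4 from row 2 of P and reverse-bump: 4 enters row 1 and ejects 1. So w(2) = 1. P is now [[4]].
Step i=1: Q has 1 at row 1, column 1; remove that cell from P, ejecting 4. So w(1) = 4. P is now [].

So w = 4 1 3 5 2.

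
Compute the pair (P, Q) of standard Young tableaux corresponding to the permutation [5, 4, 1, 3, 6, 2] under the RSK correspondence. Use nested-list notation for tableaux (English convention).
P = [[1, 2, 6], [3], [4], [5]], Q = [[1, 4, 5], [2], [3], [6]]

Insert each entry of the permutation into P by Schensted row insertion, recording in Q the position of each new cell.

Insert 5: appended to row 1. P = [[5]].
Insert 4: 4 bumps 5 from row 1; 5 starts row 2. P = [[4], [5]].
Insert 1: 1 bumps 4 from row 1; 4 bumps 5 from row 2; 5 starts row 3. P = [[1], [4], [5]].
Insert 3: appended to row 1. P = [[1, 3], [4], [5]].
Insert 6: appended to row 1. P = [[1, 3, 6], [4], [5]].
Insert 2: 2 bumps 3 from row 1; 3 bumps 4 from row 2; 4 bumps 5 from row 3; 5 starts row 4. P = [[1, 2, 6], [3], [4], [5]].

So P = [[1, 2, 6], [3], [4], [5]], Q = [[1, 4, 5], [2], [3], [6]].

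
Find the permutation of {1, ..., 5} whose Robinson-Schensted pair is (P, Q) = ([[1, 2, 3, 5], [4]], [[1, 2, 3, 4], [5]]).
Reverse the RSK construction: for i from n down to 1, find the cell of Q containing i, remove the entry at that cell from P, and reverse-bump it up through P; the value ejected from row 1 is w(i).

Step i=5: Q has 5 at row 2, column 1; remove 4 from row 2 of P and reverse-bump: 4 enters row 1 and ejects 3. So w(5) = 3. P is now [[1, 2, 4, 5]].
Step i=4: Q has 4 at row 1, column 4; remove that cell from P, ejecting 5. So w(4) = 5. P is now [[1, 2, 4]].
Step i=3: Q has 3 at row 1, column 3; remove that cell from P, ejecting 4. So w(3) = 4. P is now [[1, 2]].
Step i=2: Q has 2 at row 1, column 2; remove that cell from P, ejecting 2. So w(2) = 2. P is now [[1]].
Step i=1: Q has 1 at row 1, column 1; remove that cell from P, ejecting 1. So w(1) = 1. P is now [].

So w = 1 2 4 5 3.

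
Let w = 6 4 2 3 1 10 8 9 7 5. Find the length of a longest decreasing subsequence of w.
4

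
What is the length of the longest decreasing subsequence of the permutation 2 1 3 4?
2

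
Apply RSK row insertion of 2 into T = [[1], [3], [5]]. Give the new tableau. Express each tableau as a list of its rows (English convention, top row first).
[[1, 2], [3], [5]]

2 is larger than every entry of row 1, so it is appended to row 1. The new tableau is [[1, 2], [3], [5]].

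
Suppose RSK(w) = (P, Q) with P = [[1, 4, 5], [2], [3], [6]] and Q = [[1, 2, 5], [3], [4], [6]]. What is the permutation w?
Reverse the RSK construction: for i from n down to 1, find the cell of Q containing i, remove the entry at that cell from P, and reverse-bump it up through P; the value ejected from row 1 is w(i).

Step i=6: Q has 6 at row 4, column 1; remove 6 from row 4 of P and reverse-bump: 6 enters row 3 and ejects 3; 3 enters row 2 and ejects 2; 2 enters row 1 and ejects 1. So w(6) = 1. P is now [[2, 4, 5], [3], [6]].
Step i=5: Q has 5 at row 1, column 3; remove that cell from P, ejecting 5. So w(5) = 5. P is now [[2, 4], [3], [6]].
Step i=4: Q has 4 at row 3, column 1; remove 6 from row 3 of P and reverse-bump: 6 enters row 2 and ejects 3; 3 enters row 1 and ejects 2. So w(4) = 2. P is now [[3, 4], [6]].
Step i=3: Q has 3 at row 2, column 1; remove 6 from row 2 of P and reverse-bump: 6 enters row 1 and ejects 4. So w(3) = 4. P is now [[3, 6]].
Step i=2: Q has 2 at row 1, column 2; remove that cell from P, ejecting 6. So w(2) = 6. P is now [[3]].
Step i=1: Q has 1 at row 1, column 1; remove that cell from P, ejecting 3. So w(1) = 3. P is now [].

So w = 3 6 4 2 5 1.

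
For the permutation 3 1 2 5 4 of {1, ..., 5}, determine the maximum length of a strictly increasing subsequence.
3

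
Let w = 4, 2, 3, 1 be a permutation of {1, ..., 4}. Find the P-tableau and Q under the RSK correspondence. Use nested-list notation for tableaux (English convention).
P = [[1, 3], [2], [4]], Q = [[1, 3], [2], [4]]

Insert each entry of the permutation into P by Schensted row insertion, recording in Q the position of each new cell.

Insert 4: appended to row 1. P = [[4]].
Insert 2: 2 bumps 4 from row 1; 4 starts row 2. P = [[2], [4]].
Insert 3: appended to row 1. P = [[2, 3], [4]].
Insert 1: 1 bumps 2 from row 1; 2 bumps 4 from row 2; 4 starts row 3. P = [[1, 3], [2], [4]].

So P = [[1, 3], [2], [4]], Q = [[1, 3], [2], [4]].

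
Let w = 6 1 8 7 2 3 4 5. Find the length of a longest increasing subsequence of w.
5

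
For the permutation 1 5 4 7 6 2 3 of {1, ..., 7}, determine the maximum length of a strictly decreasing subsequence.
3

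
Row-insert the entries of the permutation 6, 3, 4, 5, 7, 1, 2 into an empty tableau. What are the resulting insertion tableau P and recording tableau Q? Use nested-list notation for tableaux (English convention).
P = [[1, 2, 5, 7], [3, 4], [6]], Q = [[1, 3, 4, 5], [2, 7], [6]]

Insert each entry of the permutation into P by Schensted row insertion, recording in Q the position of each new cell.

Insert 6: appended to row 1. P = [[6]].
Insert 3: 3 bumps 6 from row 1; 6 starts row 2. P = [[3], [6]].
Insert 4: appended to row 1. P = [[3, 4], [6]].
Insert 5: appended to row 1. P = [[3, 4, 5], [6]].
Insert 7: appended to row 1. P = [[3, 4, 5, 7], [6]].
Insert 1: 1 bumps 3 from row 1; 3 bumps 6 from row 2; 6 starts row 3. P = [[1, 4, 5, 7], [3], [6]].
Insert 2: 2 bumps 4 from row 1; 4 appends to row 2. P = [[1, 2, 5, 7], [3, 4], [6]].

So P = [[1, 2, 5, 7], [3, 4], [6]], Q = [[1, 3, 4, 5], [2, 7], [6]].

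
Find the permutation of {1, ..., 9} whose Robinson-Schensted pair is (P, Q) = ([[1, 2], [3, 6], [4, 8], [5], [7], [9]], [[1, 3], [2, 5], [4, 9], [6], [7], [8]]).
Reverse the RSK construction: for i from n down to 1, find the cell of Q containing i, remove the entry at that cell from P, and reverse-bump it up through P; the value ejected from row 1 is w(i).

Step i=9: Q has 9 at row 3, column 2; remove 8 from row 3 of P and reverse-bump: 8 enters row 2 and ejects 6; 6 enters row 1 and ejects 2. So w(9) = 2. P is now [[1, 6], [3, 8], [4], [5], [7], [9]].
Step i=8: Q has 8 at row 6, column 1; remove 9 from row 6 of P and reverse-bump: 9 enters row 5 and ejects 7; 7 enters row 4 and ejects 5; 5 enters row 3 and ejects 4; 4 enters row 2 and ejects 3; 3 enters row 1 and ejects 1. So w(8) = 1. P is now [[3, 6], [4, 8], [5], [7], [9]].
Step i=7: Q has 7 at row 5, column 1; remove 9 from row 5 of P and reverse-bump: 9 enters row 4 and ejects 7; 7 enters row 3 and ejects 5; 5 enters row 2 and ejects 4; 4 enters row 1 and ejects 3. So w(7) = 3. P is now [[4, 6], [5, 8], [7], [9]].
Step i=6: Q has 6 at row 4, column 1; remove 9 from row 4 of P and reverse-bump: 9 enters row 3 and ejects 7; 7 enters row 2 and ejects 5; 5 enters row 1 and ejects 4. So w(6) = 4. P is now [[5, 6], [7, 8], [9]].
Step i=5: Q has 5 at row 2, column 2; remove 8 from row 2 of P and reverse-bump: 8 enters row 1 and ejects 6. So w(5) = 6. P is now [[5, 8], [7], [9]].
Step i=4: Q has 4 at row 3, column 1; remove 9 from row 3 of P and reverse-bump: 9 enters row 2 and ejects 7; 7 enters row 1 and ejects 5. So w(4) = 5. P is now [[7, 8], [9]].
Step i=3: Q has 3 at row 1, column 2; remove that cell from P, ejecting 8. So w(3) = 8. P is now [[7], [9]].
Step i=2: Q has 2 at row 2, column 1; remove 9 from row 2 of P and reverse-bump: 9 enters row 1 and ejects 7. So w(2) = 7. P is now [[9]].
Step i=1: Q has 1 at row 1, column 1; remove that cell from P, ejecting 9. So w(1) = 9. P is now [].

So w = 9 7 8 5 6 4 3 1 2.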